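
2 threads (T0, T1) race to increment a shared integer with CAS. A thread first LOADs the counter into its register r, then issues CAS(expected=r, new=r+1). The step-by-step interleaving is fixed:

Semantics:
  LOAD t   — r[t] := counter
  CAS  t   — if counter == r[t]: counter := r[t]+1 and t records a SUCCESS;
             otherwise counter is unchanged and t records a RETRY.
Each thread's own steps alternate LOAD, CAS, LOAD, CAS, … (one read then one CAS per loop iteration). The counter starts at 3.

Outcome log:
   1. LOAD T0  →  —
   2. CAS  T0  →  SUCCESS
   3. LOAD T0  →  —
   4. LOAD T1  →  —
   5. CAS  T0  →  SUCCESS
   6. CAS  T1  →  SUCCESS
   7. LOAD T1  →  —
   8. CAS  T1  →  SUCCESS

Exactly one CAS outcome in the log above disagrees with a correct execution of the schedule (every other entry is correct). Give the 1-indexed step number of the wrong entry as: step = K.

Reference trace:
1. LOAD T0 → mem=3 r[T0]=3 [LOAD]
2. CAS T0 → mem=4 r[T0]=3 [OK]
3. LOAD T0 → mem=4 r[T0]=4 [LOAD]
4. LOAD T1 → mem=4 r[T1]=4 [LOAD]
5. CAS T0 → mem=5 r[T0]=4 [OK]
6. CAS T1 → mem=5 r[T1]=4 [RETRY]
7. LOAD T1 → mem=5 r[T1]=5 [LOAD]
8. CAS T1 → mem=6 r[T1]=5 [OK]
Mismatch at 6.

step = 6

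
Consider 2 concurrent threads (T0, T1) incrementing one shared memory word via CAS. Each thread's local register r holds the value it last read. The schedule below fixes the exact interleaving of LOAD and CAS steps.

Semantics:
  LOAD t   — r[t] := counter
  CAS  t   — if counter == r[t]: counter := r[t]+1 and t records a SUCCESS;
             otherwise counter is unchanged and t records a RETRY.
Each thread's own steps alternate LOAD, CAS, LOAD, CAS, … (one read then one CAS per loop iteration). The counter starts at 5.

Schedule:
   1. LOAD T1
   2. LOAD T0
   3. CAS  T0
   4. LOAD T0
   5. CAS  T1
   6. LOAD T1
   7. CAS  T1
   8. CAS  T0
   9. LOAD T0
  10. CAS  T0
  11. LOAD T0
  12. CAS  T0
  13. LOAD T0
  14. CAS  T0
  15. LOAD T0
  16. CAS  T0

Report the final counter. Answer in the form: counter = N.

1. LOAD T1 → mem=5 r[T1]=5 [LOAD]
2. LOAD T0 → mem=5 r[T0]=5 [LOAD]
3. CAS T0 → mem=6 r[T0]=5 [OK]
4. LOAD T0 → mem=6 r[T0]=6 [LOAD]
5. CAS T1 → mem=6 r[T1]=5 [RETRY]
6. LOAD T1 → mem=6 r[T1]=6 [LOAD]
7. CAS T1 → mem=7 r[T1]=6 [OK]
8. CAS T0 → mem=7 r[T0]=6 [RETRY]
9. LOAD T0 → mem=7 r[T0]=7 [LOAD]
10. CAS T0 → mem=8 r[T0]=7 [OK]
11. LOAD T0 → mem=8 r[T0]=8 [LOAD]
12. CAS T0 → mem=9 r[T0]=8 [OK]
13. LOAD T0 → mem=9 r[T0]=9 [LOAD]
14. CAS T0 → mem=10 r[T0]=9 [OK]
15. LOAD T0 → mem=10 r[T0]=10 [LOAD]
16. CAS T0 → mem=11 r[T0]=10 [OK]

counter = 11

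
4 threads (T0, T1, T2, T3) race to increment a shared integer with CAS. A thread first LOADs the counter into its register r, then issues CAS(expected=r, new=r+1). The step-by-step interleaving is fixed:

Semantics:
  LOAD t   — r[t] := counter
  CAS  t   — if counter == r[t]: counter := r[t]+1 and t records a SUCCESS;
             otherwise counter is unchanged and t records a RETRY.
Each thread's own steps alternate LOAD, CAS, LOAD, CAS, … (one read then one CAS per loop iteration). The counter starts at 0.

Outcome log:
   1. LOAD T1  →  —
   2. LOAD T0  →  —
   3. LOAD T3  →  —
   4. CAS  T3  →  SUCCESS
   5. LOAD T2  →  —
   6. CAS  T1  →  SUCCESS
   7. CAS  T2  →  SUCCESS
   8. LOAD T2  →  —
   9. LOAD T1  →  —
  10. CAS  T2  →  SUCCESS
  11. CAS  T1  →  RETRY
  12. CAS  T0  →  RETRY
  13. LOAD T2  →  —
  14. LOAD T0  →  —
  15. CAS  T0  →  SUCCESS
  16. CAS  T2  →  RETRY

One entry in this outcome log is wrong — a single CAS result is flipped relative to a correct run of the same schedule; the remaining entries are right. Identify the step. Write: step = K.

Re-executing:
   1) LOAD T1:  M=0  r_T1=0
   2) LOAD T0:  M=0  r_T0=0
   3) LOAD T3:  M=0  r_T3=0
   4) CAS  T3:  M=1  r_T3=0 ✓
   5) LOAD T2:  M=1  r_T2=1
   6) CAS  T1:  M=1  r_T1=0 ✗
   7) CAS  T2:  M=2  r_T2=1 ✓
   8) LOAD T2:  M=2  r_T2=2
   9) LOAD T1:  M=2  r_T1=2
  10) CAS  T2:  M=3  r_T2=2 ✓
  11) CAS  T1:  M=3  r_T1=2 ✗
  12) CAS  T0:  M=3  r_T0=0 ✗
  13) LOAD T2:  M=3  r_T2=3
  14) LOAD T0:  M=3  r_T0=3
  15) CAS  T0:  M=4  r_T0=3 ✓
  16) CAS  T2:  M=4  r_T2=3 ✗
Mismatch at 6.

step = 6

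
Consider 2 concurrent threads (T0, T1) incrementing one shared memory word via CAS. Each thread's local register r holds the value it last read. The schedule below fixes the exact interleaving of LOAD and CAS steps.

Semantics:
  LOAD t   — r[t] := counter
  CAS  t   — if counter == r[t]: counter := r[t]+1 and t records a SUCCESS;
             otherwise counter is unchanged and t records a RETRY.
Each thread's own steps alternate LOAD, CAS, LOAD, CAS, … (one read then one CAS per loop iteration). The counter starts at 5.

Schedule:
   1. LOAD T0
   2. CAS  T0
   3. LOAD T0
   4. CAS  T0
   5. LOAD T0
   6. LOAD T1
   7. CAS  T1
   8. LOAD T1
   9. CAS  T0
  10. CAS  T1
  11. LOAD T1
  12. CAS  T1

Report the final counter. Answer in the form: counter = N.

1. LOAD T0 → mem=5 r[T0]=5 [LOAD]
2. CAS T0 → mem=6 r[T0]=5 [OK]
3. LOAD T0 → mem=6 r[T0]=6 [LOAD]
4. CAS T0 → mem=7 r[T0]=6 [OK]
5. LOAD T0 → mem=7 r[T0]=7 [LOAD]
6. LOAD T1 → mem=7 r[T1]=7 [LOAD]
7. CAS T1 → mem=8 r[T1]=7 [OK]
8. LOAD T1 → mem=8 r[T1]=8 [LOAD]
9. CAS T0 → mem=8 r[T0]=7 [RETRY]
10. CAS T1 → mem=9 r[T1]=8 [OK]
11. LOAD T1 → mem=9 r[T1]=9 [LOAD]
12. CAS T1 → mem=10 r[T1]=9 [OK]

counter = 10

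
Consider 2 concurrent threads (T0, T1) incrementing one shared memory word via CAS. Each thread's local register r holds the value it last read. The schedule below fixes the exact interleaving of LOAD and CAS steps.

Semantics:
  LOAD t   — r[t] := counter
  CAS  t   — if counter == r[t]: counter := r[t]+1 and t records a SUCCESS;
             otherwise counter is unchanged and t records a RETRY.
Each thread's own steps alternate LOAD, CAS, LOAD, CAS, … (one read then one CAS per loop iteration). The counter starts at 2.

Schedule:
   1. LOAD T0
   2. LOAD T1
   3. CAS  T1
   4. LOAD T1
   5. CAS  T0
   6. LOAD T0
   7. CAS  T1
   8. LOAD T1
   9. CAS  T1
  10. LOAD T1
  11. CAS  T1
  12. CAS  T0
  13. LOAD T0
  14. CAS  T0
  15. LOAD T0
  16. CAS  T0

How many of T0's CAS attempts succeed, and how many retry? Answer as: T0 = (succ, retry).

T0 = (2, 2)

T0 LOAD — after: cnt=2, r=2 — load
T1 LOAD — after: cnt=2, r=2 — load
T1 CAS — after: cnt=3, r=2 — ok
T1 LOAD — after: cnt=3, r=3 — load
T0 CAS — after: cnt=3, r=2 — retry
T0 LOAD — after: cnt=3, r=3 — load
T1 CAS — after: cnt=4, r=3 — ok
T1 LOAD — after: cnt=4, r=4 — load
T1 CAS — after: cnt=5, r=4 — ok
T1 LOAD — after: cnt=5, r=5 — load
T1 CAS — after: cnt=6, r=5 — ok
T0 CAS — after: cnt=6, r=3 — retry
T0 LOAD — after: cnt=6, r=6 — load
T0 CAS — after: cnt=7, r=6 — ok
T0 LOAD — after: cnt=7, r=7 — load
T0 CAS — after: cnt=8, r=7 — ok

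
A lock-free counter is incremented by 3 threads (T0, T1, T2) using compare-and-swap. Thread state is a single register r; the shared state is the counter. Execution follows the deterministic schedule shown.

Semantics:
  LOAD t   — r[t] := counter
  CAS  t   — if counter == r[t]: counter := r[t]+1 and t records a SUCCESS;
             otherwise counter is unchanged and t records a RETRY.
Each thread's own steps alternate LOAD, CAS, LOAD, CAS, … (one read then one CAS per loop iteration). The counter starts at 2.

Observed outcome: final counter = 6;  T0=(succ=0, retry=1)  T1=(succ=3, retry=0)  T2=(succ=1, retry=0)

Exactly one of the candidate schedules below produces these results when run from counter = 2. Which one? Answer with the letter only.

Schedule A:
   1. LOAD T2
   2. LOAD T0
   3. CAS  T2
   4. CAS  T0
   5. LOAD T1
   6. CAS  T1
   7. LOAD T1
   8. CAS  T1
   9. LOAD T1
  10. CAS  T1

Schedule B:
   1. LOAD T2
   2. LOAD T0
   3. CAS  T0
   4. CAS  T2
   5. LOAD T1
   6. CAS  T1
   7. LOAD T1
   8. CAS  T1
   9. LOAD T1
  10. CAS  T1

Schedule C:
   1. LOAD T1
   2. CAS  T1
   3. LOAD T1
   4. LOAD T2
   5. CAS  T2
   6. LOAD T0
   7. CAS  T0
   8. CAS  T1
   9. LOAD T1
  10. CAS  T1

A

Run A:
[1] T2.load  rd  (counter 2, T2.r 2)
[2] T0.load  rd  (counter 2, T0.r 2)
[3] T2.cas  hit  (counter 3, T2.r 2)
[4] T0.cas  miss  (counter 3, T0.r 2)
[5] T1.load  rd  (counter 3, T1.r 3)
[6] T1.cas  hit  (counter 4, T1.r 3)
[7] T1.load  rd  (counter 4, T1.r 4)
[8] T1.cas  hit  (counter 5, T1.r 4)
[9] T1.load  rd  (counter 5, T1.r 5)
[10] T1.cas  hit  (counter 6, T1.r 5)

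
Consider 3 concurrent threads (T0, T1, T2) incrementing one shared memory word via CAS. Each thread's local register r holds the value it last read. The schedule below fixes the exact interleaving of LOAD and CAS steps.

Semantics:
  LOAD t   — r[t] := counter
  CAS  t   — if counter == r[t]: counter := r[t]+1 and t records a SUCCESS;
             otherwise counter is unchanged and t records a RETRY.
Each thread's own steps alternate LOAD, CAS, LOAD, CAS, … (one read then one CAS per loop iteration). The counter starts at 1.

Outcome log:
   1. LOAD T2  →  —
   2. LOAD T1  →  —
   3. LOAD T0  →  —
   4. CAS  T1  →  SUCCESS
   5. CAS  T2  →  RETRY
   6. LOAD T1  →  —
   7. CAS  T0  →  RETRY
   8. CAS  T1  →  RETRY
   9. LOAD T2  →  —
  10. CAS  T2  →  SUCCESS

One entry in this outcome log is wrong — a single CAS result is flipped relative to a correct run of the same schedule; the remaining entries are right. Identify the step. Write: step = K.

step = 8

Reference trace:
#1 T2 reads 1
#2 T1 reads 1
#3 T0 reads 1
#4 T1 CAS(1→2) writes; counter now 2
#5 T2 CAS(1→2) fails; counter now 2
#6 T1 reads 2
#7 T0 CAS(1→2) fails; counter now 2
#8 T1 CAS(2→3) writes; counter now 3
#9 T2 reads 3
#10 T2 CAS(3→4) writes; counter now 4
Flip is step 8.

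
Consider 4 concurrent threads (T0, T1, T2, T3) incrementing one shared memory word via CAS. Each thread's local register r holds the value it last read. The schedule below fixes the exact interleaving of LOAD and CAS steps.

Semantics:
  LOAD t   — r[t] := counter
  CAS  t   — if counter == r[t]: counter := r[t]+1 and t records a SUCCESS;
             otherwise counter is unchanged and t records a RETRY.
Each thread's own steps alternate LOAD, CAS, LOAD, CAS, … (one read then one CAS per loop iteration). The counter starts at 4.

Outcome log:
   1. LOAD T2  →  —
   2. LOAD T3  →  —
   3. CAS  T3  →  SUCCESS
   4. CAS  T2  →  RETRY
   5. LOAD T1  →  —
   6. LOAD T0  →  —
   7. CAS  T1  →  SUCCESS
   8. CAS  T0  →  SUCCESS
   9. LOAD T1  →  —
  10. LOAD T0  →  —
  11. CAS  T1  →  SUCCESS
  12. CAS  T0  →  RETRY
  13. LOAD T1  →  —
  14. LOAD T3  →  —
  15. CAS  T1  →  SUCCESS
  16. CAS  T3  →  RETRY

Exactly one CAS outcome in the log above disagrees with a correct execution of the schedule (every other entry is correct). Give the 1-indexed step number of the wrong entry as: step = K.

step = 8

Correct run:
step 1: T2 LOAD ⇒ load; ctr=4 reg=4
step 2: T3 LOAD ⇒ load; ctr=4 reg=4
step 3: T3 CAS ⇒ ok; ctr=5 reg=4
step 4: T2 CAS ⇒ retry; ctr=5 reg=4
step 5: T1 LOAD ⇒ load; ctr=5 reg=5
step 6: T0 LOAD ⇒ load; ctr=5 reg=5
step 7: T1 CAS ⇒ ok; ctr=6 reg=5
step 8: T0 CAS ⇒ retry; ctr=6 reg=5
step 9: T1 LOAD ⇒ load; ctr=6 reg=6
step 10: T0 LOAD ⇒ load; ctr=6 reg=6
step 11: T1 CAS ⇒ ok; ctr=7 reg=6
step 12: T0 CAS ⇒ retry; ctr=7 reg=6
step 13: T1 LOAD ⇒ load; ctr=7 reg=7
step 14: T3 LOAD ⇒ load; ctr=7 reg=7
step 15: T1 CAS ⇒ ok; ctr=8 reg=7
step 16: T3 CAS ⇒ retry; ctr=8 reg=7
Log disagrees first at step 8.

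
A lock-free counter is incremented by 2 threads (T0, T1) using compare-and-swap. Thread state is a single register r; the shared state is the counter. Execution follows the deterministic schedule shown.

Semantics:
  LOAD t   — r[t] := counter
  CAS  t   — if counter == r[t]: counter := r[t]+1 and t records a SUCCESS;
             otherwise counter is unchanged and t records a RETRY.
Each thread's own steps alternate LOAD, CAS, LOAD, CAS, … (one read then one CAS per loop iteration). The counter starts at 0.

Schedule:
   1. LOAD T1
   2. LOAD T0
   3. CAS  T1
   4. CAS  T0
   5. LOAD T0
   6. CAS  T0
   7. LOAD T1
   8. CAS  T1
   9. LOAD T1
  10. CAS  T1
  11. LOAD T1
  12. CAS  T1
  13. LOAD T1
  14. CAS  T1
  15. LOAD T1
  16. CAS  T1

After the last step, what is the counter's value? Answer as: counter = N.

counter = 7

1. LOAD T1 → mem=0 r[T1]=0 [LOAD]
2. LOAD T0 → mem=0 r[T0]=0 [LOAD]
3. CAS T1 → mem=1 r[T1]=0 [OK]
4. CAS T0 → mem=1 r[T0]=0 [RETRY]
5. LOAD T0 → mem=1 r[T0]=1 [LOAD]
6. CAS T0 → mem=2 r[T0]=1 [OK]
7. LOAD T1 → mem=2 r[T1]=2 [LOAD]
8. CAS T1 → mem=3 r[T1]=2 [OK]
9. LOAD T1 → mem=3 r[T1]=3 [LOAD]
10. CAS T1 → mem=4 r[T1]=3 [OK]
11. LOAD T1 → mem=4 r[T1]=4 [LOAD]
12. CAS T1 → mem=5 r[T1]=4 [OK]
13. LOAD T1 → mem=5 r[T1]=5 [LOAD]
14. CAS T1 → mem=6 r[T1]=5 [OK]
15. LOAD T1 → mem=6 r[T1]=6 [LOAD]
16. CAS T1 → mem=7 r[T1]=6 [OK]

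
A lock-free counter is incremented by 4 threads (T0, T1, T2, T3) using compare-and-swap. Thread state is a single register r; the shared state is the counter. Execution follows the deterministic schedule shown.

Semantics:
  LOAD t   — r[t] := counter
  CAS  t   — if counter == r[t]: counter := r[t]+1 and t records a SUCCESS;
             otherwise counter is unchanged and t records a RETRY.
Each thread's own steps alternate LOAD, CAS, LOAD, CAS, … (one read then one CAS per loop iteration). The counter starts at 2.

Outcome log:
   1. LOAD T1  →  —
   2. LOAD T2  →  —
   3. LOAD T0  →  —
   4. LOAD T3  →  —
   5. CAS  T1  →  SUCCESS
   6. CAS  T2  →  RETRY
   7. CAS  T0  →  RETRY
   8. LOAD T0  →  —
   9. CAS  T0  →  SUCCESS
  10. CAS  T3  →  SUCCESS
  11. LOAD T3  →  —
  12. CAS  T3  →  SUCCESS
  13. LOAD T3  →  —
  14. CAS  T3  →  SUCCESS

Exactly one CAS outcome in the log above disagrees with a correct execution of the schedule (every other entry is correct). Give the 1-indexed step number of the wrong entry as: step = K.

Re-executing:
step 1: T1 LOAD ⇒ load; ctr=2 reg=2
step 2: T2 LOAD ⇒ load; ctr=2 reg=2
step 3: T0 LOAD ⇒ load; ctr=2 reg=2
step 4: T3 LOAD ⇒ load; ctr=2 reg=2
step 5: T1 CAS ⇒ ok; ctr=3 reg=2
step 6: T2 CAS ⇒ retry; ctr=3 reg=2
step 7: T0 CAS ⇒ retry; ctr=3 reg=2
step 8: T0 LOAD ⇒ load; ctr=3 reg=3
step 9: T0 CAS ⇒ ok; ctr=4 reg=3
step 10: T3 CAS ⇒ retry; ctr=4 reg=2
step 11: T3 LOAD ⇒ load; ctr=4 reg=4
step 12: T3 CAS ⇒ ok; ctr=5 reg=4
step 13: T3 LOAD ⇒ load; ctr=5 reg=5
step 14: T3 CAS ⇒ ok; ctr=6 reg=5
Mismatch at 10.

step = 10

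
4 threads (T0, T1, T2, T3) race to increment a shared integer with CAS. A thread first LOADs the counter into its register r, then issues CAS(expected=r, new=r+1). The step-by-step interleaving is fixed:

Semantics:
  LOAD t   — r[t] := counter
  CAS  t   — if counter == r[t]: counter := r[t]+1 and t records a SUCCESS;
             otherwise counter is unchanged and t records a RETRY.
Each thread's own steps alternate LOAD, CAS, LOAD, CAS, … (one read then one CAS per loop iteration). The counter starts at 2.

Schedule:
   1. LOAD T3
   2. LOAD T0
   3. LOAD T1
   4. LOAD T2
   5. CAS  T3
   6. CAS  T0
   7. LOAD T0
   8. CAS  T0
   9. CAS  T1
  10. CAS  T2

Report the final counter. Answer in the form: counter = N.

   1) LOAD T3:  M=2  r_T3=2
   2) LOAD T0:  M=2  r_T0=2
   3) LOAD T1:  M=2  r_T1=2
   4) LOAD T2:  M=2  r_T2=2
   5) CAS  T3:  M=3  r_T3=2 ✓
   6) CAS  T0:  M=3  r_T0=2 ✗
   7) LOAD T0:  M=3  r_T0=3
   8) CAS  T0:  M=4  r_T0=3 ✓
   9) CAS  T1:  M=4  r_T1=2 ✗
  10) CAS  T2:  M=4  r_T2=2 ✗

counter = 4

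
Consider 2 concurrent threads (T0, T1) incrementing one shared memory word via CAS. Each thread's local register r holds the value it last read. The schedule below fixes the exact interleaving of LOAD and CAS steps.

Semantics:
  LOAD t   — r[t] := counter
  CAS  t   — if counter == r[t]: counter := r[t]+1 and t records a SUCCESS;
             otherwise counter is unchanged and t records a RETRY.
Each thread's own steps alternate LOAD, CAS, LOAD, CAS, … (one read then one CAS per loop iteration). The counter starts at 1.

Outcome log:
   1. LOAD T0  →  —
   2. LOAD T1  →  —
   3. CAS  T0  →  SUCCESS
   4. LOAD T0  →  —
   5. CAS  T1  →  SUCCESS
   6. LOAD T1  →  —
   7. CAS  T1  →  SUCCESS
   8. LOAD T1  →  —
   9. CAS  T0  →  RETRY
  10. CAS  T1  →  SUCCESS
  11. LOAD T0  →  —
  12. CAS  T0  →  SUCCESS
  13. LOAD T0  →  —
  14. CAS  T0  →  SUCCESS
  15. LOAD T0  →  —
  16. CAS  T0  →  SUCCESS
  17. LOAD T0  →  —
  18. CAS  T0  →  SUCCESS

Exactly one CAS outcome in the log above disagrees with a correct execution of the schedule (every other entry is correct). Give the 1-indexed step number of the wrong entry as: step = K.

Correct run:
[1] T0.load  rd  (counter 1, T0.r 1)
[2] T1.load  rd  (counter 1, T1.r 1)
[3] T0.cas  hit  (counter 2, T0.r 1)
[4] T0.load  rd  (counter 2, T0.r 2)
[5] T1.cas  miss  (counter 2, T1.r 1)
[6] T1.load  rd  (counter 2, T1.r 2)
[7] T1.cas  hit  (counter 3, T1.r 2)
[8] T1.load  rd  (counter 3, T1.r 3)
[9] T0.cas  miss  (counter 3, T0.r 2)
[10] T1.cas  hit  (counter 4, T1.r 3)
[11] T0.load  rd  (counter 4, T0.r 4)
[12] T0.cas  hit  (counter 5, T0.r 4)
[13] T0.load  rd  (counter 5, T0.r 5)
[14] T0.cas  hit  (counter 6, T0.r 5)
[15] T0.load  rd  (counter 6, T0.r 6)
[16] T0.cas  hit  (counter 7, T0.r 6)
[17] T0.load  rd  (counter 7, T0.r 7)
[18] T0.cas  hit  (counter 8, T0.r 7)
Log disagrees first at step 5.

step = 5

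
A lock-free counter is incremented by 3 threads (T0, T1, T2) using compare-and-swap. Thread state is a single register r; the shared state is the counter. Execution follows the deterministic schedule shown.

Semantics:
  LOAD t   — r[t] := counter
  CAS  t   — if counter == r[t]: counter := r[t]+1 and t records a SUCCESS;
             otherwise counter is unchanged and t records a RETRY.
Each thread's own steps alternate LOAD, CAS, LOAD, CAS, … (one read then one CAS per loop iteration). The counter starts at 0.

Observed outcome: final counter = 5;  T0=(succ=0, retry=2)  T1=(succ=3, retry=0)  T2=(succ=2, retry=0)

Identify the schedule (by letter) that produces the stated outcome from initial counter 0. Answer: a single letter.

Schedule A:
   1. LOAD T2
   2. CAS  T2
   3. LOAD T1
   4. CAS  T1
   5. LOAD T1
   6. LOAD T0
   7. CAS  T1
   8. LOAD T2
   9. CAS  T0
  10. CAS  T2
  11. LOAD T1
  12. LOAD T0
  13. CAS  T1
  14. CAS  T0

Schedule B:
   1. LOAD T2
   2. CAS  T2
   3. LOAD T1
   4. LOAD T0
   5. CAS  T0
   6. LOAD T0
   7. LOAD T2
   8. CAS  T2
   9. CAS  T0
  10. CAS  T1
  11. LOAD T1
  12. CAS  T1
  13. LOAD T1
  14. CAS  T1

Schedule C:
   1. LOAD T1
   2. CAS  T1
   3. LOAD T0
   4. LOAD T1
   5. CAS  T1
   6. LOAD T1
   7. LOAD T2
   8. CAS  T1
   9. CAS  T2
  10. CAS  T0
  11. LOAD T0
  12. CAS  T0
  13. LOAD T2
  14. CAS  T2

Tracing schedule A:
#1 T2 reads 0
#2 T2 CAS(0→1) writes; counter now 1
#3 T1 reads 1
#4 T1 CAS(1→2) writes; counter now 2
#5 T1 reads 2
#6 T0 reads 2
#7 T1 CAS(2→3) writes; counter now 3
#8 T2 reads 3
#9 T0 CAS(2→3) fails; counter now 3
#10 T2 CAS(3→4) writes; counter now 4
#11 T1 reads 4
#12 T0 reads 4
#13 T1 CAS(4→5) writes; counter now 5
#14 T0 CAS(4→5) fails; counter now 5

A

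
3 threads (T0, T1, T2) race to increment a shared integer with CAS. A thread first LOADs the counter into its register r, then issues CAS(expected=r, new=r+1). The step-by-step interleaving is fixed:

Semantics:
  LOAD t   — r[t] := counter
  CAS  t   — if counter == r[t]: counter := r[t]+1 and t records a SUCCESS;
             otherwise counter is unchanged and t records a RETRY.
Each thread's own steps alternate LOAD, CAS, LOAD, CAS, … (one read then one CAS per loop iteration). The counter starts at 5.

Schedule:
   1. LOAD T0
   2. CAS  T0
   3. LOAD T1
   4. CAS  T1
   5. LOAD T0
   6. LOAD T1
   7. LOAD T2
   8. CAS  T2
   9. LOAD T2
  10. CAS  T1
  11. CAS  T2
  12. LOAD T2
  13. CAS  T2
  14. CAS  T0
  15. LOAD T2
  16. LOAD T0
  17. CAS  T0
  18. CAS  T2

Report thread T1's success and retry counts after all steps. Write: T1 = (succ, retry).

T1 = (1, 1)

T0 LOAD — after: cnt=5, r=5 — load
T0 CAS — after: cnt=6, r=5 — ok
T1 LOAD — after: cnt=6, r=6 — load
T1 CAS — after: cnt=7, r=6 — ok
T0 LOAD — after: cnt=7, r=7 — load
T1 LOAD — after: cnt=7, r=7 — load
T2 LOAD — after: cnt=7, r=7 — load
T2 CAS — after: cnt=8, r=7 — ok
T2 LOAD — after: cnt=8, r=8 — load
T1 CAS — after: cnt=8, r=7 — retry
T2 CAS — after: cnt=9, r=8 — ok
T2 LOAD — after: cnt=9, r=9 — load
T2 CAS — after: cnt=10, r=9 — ok
T0 CAS — after: cnt=10, r=7 — retry
T2 LOAD — after: cnt=10, r=10 — load
T0 LOAD — after: cnt=10, r=10 — load
T0 CAS — after: cnt=11, r=10 — ok
T2 CAS — after: cnt=11, r=10 — retry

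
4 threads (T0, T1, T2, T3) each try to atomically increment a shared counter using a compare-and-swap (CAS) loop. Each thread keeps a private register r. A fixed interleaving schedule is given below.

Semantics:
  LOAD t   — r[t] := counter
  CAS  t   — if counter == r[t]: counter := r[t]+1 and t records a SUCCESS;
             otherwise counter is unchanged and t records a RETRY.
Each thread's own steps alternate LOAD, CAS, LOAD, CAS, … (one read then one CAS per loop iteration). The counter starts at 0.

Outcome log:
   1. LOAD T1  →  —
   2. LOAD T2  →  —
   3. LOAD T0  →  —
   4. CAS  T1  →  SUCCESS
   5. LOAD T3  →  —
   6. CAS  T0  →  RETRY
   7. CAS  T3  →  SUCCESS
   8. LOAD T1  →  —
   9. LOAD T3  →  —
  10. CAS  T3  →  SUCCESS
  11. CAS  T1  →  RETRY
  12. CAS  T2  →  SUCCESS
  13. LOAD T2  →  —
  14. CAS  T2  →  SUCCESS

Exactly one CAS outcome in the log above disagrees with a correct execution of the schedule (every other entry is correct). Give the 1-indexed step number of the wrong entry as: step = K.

Correct run:
[1] T1.load  rd  (counter 0, T1.r 0)
[2] T2.load  rd  (counter 0, T2.r 0)
[3] T0.load  rd  (counter 0, T0.r 0)
[4] T1.cas  hit  (counter 1, T1.r 0)
[5] T3.load  rd  (counter 1, T3.r 1)
[6] T0.cas  miss  (counter 1, T0.r 0)
[7] T3.cas  hit  (counter 2, T3.r 1)
[8] T1.load  rd  (counter 2, T1.r 2)
[9] T3.load  rd  (counter 2, T3.r 2)
[10] T3.cas  hit  (counter 3, T3.r 2)
[11] T1.cas  miss  (counter 3, T1.r 2)
[12] T2.cas  miss  (counter 3, T2.r 0)
[13] T2.load  rd  (counter 3, T2.r 3)
[14] T2.cas  hit  (counter 4, T2.r 3)
Mismatch at 12.

step = 12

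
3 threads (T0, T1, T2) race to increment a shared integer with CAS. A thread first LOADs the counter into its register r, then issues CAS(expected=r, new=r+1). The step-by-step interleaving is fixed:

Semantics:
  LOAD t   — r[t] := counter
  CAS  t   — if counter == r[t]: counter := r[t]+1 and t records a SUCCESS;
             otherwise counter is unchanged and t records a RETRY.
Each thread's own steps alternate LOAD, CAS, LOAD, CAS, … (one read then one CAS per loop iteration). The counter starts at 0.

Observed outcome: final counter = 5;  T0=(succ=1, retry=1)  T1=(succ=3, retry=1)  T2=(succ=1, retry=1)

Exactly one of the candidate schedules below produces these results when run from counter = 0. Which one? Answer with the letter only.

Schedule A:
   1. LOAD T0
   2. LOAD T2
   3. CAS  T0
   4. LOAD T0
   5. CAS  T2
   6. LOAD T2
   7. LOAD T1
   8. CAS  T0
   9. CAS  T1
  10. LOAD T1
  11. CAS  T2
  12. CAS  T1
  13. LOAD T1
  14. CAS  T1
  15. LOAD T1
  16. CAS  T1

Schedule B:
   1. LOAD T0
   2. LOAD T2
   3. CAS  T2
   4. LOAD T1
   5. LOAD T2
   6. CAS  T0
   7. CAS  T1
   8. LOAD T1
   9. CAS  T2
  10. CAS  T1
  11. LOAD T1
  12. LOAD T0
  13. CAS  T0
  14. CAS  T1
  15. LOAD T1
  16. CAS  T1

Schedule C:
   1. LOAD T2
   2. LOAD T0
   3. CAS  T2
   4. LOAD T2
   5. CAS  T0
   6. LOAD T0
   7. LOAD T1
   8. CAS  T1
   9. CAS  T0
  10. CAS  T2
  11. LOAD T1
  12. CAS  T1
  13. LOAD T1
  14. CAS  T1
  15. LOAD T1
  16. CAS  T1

B

Simulating candidate B:
T0 LOAD — after: cnt=0, r=0 — load
T2 LOAD — after: cnt=0, r=0 — load
T2 CAS — after: cnt=1, r=0 — ok
T1 LOAD — after: cnt=1, r=1 — load
T2 LOAD — after: cnt=1, r=1 — load
T0 CAS — after: cnt=1, r=0 — retry
T1 CAS — after: cnt=2, r=1 — ok
T1 LOAD — after: cnt=2, r=2 — load
T2 CAS — after: cnt=2, r=1 — retry
T1 CAS — after: cnt=3, r=2 — ok
T1 LOAD — after: cnt=3, r=3 — load
T0 LOAD — after: cnt=3, r=3 — load
T0 CAS — after: cnt=4, r=3 — ok
T1 CAS — after: cnt=4, r=3 — retry
T1 LOAD — after: cnt=4, r=4 — load
T1 CAS — after: cnt=5, r=4 — ok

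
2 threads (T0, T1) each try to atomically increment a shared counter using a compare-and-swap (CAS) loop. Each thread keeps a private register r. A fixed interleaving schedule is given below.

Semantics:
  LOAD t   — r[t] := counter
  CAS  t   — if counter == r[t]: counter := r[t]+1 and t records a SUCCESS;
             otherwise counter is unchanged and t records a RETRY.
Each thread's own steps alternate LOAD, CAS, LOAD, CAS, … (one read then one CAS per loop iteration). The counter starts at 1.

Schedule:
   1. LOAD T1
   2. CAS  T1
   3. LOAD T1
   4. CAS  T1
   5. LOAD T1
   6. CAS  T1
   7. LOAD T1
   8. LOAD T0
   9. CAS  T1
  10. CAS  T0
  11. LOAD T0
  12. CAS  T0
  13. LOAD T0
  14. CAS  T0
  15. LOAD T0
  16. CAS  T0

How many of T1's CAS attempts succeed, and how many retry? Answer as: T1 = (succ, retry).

T1 LOAD — after: cnt=1, r=1 — load
T1 CAS — after: cnt=2, r=1 — ok
T1 LOAD — after: cnt=2, r=2 — load
T1 CAS — after: cnt=3, r=2 — ok
T1 LOAD — after: cnt=3, r=3 — load
T1 CAS — after: cnt=4, r=3 — ok
T1 LOAD — after: cnt=4, r=4 — load
T0 LOAD — after: cnt=4, r=4 — load
T1 CAS — after: cnt=5, r=4 — ok
T0 CAS — after: cnt=5, r=4 — retry
T0 LOAD — after: cnt=5, r=5 — load
T0 CAS — after: cnt=6, r=5 — ok
T0 LOAD — after: cnt=6, r=6 — load
T0 CAS — after: cnt=7, r=6 — ok
T0 LOAD — after: cnt=7, r=7 — load
T0 CAS — after: cnt=8, r=7 — ok

T1 = (4, 0)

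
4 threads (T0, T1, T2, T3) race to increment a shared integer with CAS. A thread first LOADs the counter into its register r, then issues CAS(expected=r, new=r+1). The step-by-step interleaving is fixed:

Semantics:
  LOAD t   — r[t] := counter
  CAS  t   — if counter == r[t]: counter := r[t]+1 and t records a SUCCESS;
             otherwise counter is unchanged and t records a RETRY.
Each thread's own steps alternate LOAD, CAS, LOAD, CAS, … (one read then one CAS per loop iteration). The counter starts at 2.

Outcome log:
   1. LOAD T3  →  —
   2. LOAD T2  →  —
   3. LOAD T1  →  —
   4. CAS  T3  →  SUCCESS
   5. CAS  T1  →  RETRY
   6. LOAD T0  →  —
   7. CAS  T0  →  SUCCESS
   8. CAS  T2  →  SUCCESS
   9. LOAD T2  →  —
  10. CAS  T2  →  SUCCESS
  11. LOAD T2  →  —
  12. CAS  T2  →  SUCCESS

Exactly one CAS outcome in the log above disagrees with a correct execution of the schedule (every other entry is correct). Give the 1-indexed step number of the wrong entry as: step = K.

step = 8

Reference trace:
T3 LOAD — after: cnt=2, r=2 — load
T2 LOAD — after: cnt=2, r=2 — load
T1 LOAD — after: cnt=2, r=2 — load
T3 CAS — after: cnt=3, r=2 — ok
T1 CAS — after: cnt=3, r=2 — retry
T0 LOAD — after: cnt=3, r=3 — load
T0 CAS — after: cnt=4, r=3 — ok
T2 CAS — after: cnt=4, r=2 — retry
T2 LOAD — after: cnt=4, r=4 — load
T2 CAS — after: cnt=5, r=4 — ok
T2 LOAD — after: cnt=5, r=5 — load
T2 CAS — after: cnt=6, r=5 — ok
Mismatch at 8.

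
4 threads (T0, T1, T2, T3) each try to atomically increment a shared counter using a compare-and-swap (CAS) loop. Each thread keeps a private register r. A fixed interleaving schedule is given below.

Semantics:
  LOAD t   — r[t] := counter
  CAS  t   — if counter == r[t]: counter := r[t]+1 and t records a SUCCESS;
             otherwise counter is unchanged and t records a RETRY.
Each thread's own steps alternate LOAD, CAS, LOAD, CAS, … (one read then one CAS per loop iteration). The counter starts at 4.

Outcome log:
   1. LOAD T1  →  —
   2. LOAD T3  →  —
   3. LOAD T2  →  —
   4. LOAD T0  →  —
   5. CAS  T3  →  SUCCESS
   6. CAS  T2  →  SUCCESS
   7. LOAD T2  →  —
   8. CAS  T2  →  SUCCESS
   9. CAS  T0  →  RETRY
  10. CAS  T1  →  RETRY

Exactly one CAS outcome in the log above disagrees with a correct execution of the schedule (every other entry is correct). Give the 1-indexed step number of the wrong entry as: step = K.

Reference trace:
step 1: T1 LOAD ⇒ load; ctr=4 reg=4
step 2: T3 LOAD ⇒ load; ctr=4 reg=4
step 3: T2 LOAD ⇒ load; ctr=4 reg=4
step 4: T0 LOAD ⇒ load; ctr=4 reg=4
step 5: T3 CAS ⇒ ok; ctr=5 reg=4
step 6: T2 CAS ⇒ retry; ctr=5 reg=4
step 7: T2 LOAD ⇒ load; ctr=5 reg=5
step 8: T2 CAS ⇒ ok; ctr=6 reg=5
step 9: T0 CAS ⇒ retry; ctr=6 reg=4
step 10: T1 CAS ⇒ retry; ctr=6 reg=4
Log disagrees first at step 6.

step = 6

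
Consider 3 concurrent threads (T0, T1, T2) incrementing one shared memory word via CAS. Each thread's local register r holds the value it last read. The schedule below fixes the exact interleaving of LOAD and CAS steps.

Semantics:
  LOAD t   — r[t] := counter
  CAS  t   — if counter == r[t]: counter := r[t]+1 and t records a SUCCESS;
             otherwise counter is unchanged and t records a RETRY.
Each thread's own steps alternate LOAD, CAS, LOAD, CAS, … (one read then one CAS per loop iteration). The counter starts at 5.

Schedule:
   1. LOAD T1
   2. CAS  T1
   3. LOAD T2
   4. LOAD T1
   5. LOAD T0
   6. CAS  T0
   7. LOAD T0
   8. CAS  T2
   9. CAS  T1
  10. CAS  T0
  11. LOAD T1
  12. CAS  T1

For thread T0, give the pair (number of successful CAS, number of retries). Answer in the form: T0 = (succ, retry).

T0 = (2, 0)

1. LOAD T1 → mem=5 r[T1]=5 [LOAD]
2. CAS T1 → mem=6 r[T1]=5 [OK]
3. LOAD T2 → mem=6 r[T2]=6 [LOAD]
4. LOAD T1 → mem=6 r[T1]=6 [LOAD]
5. LOAD T0 → mem=6 r[T0]=6 [LOAD]
6. CAS T0 → mem=7 r[T0]=6 [OK]
7. LOAD T0 → mem=7 r[T0]=7 [LOAD]
8. CAS T2 → mem=7 r[T2]=6 [RETRY]
9. CAS T1 → mem=7 r[T1]=6 [RETRY]
10. CAS T0 → mem=8 r[T0]=7 [OK]
11. LOAD T1 → mem=8 r[T1]=8 [LOAD]
12. CAS T1 → mem=9 r[T1]=8 [OK]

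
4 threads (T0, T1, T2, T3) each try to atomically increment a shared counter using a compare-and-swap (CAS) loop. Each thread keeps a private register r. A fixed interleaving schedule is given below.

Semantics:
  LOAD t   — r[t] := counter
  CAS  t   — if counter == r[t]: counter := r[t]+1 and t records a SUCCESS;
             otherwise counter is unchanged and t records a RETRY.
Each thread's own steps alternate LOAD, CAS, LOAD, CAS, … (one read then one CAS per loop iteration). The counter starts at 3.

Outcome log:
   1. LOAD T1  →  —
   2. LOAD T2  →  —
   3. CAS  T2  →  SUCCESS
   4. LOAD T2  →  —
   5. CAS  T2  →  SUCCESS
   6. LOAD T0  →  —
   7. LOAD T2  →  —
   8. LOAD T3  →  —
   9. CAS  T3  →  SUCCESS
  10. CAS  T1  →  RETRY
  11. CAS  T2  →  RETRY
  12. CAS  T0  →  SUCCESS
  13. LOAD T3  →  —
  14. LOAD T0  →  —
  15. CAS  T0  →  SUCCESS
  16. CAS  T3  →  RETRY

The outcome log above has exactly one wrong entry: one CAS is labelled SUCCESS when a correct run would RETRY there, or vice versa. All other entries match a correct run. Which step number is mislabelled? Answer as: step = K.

step = 12

Reference trace:
step 1: T1 LOAD ⇒ load; ctr=3 reg=3
step 2: T2 LOAD ⇒ load; ctr=3 reg=3
step 3: T2 CAS ⇒ ok; ctr=4 reg=3
step 4: T2 LOAD ⇒ load; ctr=4 reg=4
step 5: T2 CAS ⇒ ok; ctr=5 reg=4
step 6: T0 LOAD ⇒ load; ctr=5 reg=5
step 7: T2 LOAD ⇒ load; ctr=5 reg=5
step 8: T3 LOAD ⇒ load; ctr=5 reg=5
step 9: T3 CAS ⇒ ok; ctr=6 reg=5
step 10: T1 CAS ⇒ retry; ctr=6 reg=3
step 11: T2 CAS ⇒ retry; ctr=6 reg=5
step 12: T0 CAS ⇒ retry; ctr=6 reg=5
step 13: T3 LOAD ⇒ load; ctr=6 reg=6
step 14: T0 LOAD ⇒ load; ctr=6 reg=6
step 15: T0 CAS ⇒ ok; ctr=7 reg=6
step 16: T3 CAS ⇒ retry; ctr=7 reg=6
Mismatch at 12.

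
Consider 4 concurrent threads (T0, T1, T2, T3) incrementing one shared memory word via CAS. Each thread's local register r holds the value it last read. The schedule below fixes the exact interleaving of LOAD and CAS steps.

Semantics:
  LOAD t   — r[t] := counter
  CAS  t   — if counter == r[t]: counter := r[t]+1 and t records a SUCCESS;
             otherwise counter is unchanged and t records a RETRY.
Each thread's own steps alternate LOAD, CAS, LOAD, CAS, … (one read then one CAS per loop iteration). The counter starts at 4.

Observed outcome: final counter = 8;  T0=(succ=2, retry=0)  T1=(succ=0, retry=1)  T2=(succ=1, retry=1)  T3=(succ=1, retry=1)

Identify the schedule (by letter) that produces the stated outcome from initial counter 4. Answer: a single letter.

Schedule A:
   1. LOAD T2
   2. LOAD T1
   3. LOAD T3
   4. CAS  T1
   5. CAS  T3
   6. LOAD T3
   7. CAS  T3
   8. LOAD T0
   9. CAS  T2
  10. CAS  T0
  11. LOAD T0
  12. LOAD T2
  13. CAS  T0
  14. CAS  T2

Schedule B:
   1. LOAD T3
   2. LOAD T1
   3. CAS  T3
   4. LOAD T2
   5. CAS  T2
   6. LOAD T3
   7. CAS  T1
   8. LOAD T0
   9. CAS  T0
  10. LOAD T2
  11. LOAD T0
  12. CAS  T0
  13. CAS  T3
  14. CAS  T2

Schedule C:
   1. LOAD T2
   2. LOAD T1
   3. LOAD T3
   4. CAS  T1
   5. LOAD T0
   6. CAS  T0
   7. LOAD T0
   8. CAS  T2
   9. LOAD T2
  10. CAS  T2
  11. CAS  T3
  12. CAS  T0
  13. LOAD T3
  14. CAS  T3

B

Simulating candidate B:
   1) LOAD T3:  M=4  r_T3=4
   2) LOAD T1:  M=4  r_T1=4
   3) CAS  T3:  M=5  r_T3=4 ✓
   4) LOAD T2:  M=5  r_T2=5
   5) CAS  T2:  M=6  r_T2=5 ✓
   6) LOAD T3:  M=6  r_T3=6
   7) CAS  T1:  M=6  r_T1=4 ✗
   8) LOAD T0:  M=6  r_T0=6
   9) CAS  T0:  M=7  r_T0=6 ✓
  10) LOAD T2:  M=7  r_T2=7
  11) LOAD T0:  M=7  r_T0=7
  12) CAS  T0:  M=8  r_T0=7 ✓
  13) CAS  T3:  M=8  r_T3=6 ✗
  14) CAS  T2:  M=8  r_T2=7 ✗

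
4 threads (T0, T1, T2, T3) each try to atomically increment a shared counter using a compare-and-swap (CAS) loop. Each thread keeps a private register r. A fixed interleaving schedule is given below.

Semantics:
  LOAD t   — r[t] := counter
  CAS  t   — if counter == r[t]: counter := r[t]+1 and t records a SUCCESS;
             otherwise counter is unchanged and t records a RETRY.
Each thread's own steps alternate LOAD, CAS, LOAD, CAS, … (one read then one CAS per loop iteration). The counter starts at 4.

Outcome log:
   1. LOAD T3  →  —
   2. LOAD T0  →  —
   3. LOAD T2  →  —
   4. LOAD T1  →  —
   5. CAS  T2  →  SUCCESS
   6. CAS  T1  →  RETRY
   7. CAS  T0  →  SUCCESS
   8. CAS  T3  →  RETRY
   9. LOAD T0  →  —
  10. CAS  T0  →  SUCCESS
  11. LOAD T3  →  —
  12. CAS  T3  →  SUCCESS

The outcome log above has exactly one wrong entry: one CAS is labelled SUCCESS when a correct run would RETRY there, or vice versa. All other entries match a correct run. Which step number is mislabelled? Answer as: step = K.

step = 7

Correct run:
   1) LOAD T3:  M=4  r_T3=4
   2) LOAD T0:  M=4  r_T0=4
   3) LOAD T2:  M=4  r_T2=4
   4) LOAD T1:  M=4  r_T1=4
   5) CAS  T2:  M=5  r_T2=4 ✓
   6) CAS  T1:  M=5  r_T1=4 ✗
   7) CAS  T0:  M=5  r_T0=4 ✗
   8) CAS  T3:  M=5  r_T3=4 ✗
   9) LOAD T0:  M=5  r_T0=5
  10) CAS  T0:  M=6  r_T0=5 ✓
  11) LOAD T3:  M=6  r_T3=6
  12) CAS  T3:  M=7  r_T3=6 ✓
Mismatch at 7.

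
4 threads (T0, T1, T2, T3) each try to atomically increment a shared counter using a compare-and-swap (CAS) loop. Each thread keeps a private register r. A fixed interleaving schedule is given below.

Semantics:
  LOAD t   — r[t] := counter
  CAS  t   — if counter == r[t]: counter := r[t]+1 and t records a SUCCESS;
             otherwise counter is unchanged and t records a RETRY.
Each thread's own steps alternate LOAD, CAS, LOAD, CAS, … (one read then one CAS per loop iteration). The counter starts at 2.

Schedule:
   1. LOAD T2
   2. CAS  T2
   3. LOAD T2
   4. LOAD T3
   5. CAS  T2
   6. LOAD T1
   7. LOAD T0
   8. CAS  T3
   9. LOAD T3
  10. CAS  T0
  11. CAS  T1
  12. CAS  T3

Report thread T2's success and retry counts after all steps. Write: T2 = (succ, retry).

T2 = (2, 0)

1. LOAD T2 → mem=2 r[T2]=2 [LOAD]
2. CAS T2 → mem=3 r[T2]=2 [OK]
3. LOAD T2 → mem=3 r[T2]=3 [LOAD]
4. LOAD T3 → mem=3 r[T3]=3 [LOAD]
5. CAS T2 → mem=4 r[T2]=3 [OK]
6. LOAD T1 → mem=4 r[T1]=4 [LOAD]
7. LOAD T0 → mem=4 r[T0]=4 [LOAD]
8. CAS T3 → mem=4 r[T3]=3 [RETRY]
9. LOAD T3 → mem=4 r[T3]=4 [LOAD]
10. CAS T0 → mem=5 r[T0]=4 [OK]
11. CAS T1 → mem=5 r[T1]=4 [RETRY]
12. CAS T3 → mem=5 r[T3]=4 [RETRY]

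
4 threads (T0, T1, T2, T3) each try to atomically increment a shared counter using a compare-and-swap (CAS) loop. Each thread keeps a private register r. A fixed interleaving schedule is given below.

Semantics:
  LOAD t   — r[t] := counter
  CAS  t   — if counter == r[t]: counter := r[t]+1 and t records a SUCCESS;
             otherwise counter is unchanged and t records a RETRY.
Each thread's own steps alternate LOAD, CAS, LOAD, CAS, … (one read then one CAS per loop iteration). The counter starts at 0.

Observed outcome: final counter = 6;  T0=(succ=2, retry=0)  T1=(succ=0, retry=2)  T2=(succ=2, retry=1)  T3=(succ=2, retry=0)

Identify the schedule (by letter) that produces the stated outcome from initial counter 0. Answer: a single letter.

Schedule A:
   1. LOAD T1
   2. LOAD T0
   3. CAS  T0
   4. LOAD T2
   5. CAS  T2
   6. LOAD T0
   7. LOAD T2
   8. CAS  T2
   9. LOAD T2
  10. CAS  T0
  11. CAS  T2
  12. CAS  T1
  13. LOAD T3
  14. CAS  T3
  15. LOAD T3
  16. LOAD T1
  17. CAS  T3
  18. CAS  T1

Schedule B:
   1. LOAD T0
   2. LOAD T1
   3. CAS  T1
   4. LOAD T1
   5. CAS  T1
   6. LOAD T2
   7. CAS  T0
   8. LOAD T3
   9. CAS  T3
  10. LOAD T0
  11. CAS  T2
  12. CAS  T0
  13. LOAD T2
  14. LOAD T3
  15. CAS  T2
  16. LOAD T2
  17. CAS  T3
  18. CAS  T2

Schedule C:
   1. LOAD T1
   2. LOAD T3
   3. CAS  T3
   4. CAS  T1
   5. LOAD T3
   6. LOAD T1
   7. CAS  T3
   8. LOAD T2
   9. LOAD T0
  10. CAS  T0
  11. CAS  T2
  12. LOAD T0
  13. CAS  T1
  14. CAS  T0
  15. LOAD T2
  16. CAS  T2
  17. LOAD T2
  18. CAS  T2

Tracing schedule C:
   1) LOAD T1:  M=0  r_T1=0
   2) LOAD T3:  M=0  r_T3=0
   3) CAS  T3:  M=1  r_T3=0 ✓
   4) CAS  T1:  M=1  r_T1=0 ✗
   5) LOAD T3:  M=1  r_T3=1
   6) LOAD T1:  M=1  r_T1=1
   7) CAS  T3:  M=2  r_T3=1 ✓
   8) LOAD T2:  M=2  r_T2=2
   9) LOAD T0:  M=2  r_T0=2
  10) CAS  T0:  M=3  r_T0=2 ✓
  11) CAS  T2:  M=3  r_T2=2 ✗
  12) LOAD T0:  M=3  r_T0=3
  13) CAS  T1:  M=3  r_T1=1 ✗
  14) CAS  T0:  M=4  r_T0=3 ✓
  15) LOAD T2:  M=4  r_T2=4
  16) CAS  T2:  M=5  r_T2=4 ✓
  17) LOAD T2:  M=5  r_T2=5
  18) CAS  T2:  M=6  r_T2=5 ✓

C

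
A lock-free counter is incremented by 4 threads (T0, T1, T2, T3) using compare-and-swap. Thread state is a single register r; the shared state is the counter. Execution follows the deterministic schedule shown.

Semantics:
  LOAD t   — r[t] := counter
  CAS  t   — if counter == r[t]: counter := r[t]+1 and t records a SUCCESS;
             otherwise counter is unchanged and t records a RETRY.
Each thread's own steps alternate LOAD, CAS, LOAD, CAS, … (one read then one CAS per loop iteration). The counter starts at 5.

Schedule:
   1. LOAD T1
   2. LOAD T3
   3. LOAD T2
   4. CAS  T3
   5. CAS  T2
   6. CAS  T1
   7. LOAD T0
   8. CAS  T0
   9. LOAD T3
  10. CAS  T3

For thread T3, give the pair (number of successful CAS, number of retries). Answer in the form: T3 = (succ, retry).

step 1: T1 LOAD ⇒ load; ctr=5 reg=5
step 2: T3 LOAD ⇒ load; ctr=5 reg=5
step 3: T2 LOAD ⇒ load; ctr=5 reg=5
step 4: T3 CAS ⇒ ok; ctr=6 reg=5
step 5: T2 CAS ⇒ retry; ctr=6 reg=5
step 6: T1 CAS ⇒ retry; ctr=6 reg=5
step 7: T0 LOAD ⇒ load; ctr=6 reg=6
step 8: T0 CAS ⇒ ok; ctr=7 reg=6
step 9: T3 LOAD ⇒ load; ctr=7 reg=7
step 10: T3 CAS ⇒ ok; ctr=8 reg=7

T3 = (2, 0)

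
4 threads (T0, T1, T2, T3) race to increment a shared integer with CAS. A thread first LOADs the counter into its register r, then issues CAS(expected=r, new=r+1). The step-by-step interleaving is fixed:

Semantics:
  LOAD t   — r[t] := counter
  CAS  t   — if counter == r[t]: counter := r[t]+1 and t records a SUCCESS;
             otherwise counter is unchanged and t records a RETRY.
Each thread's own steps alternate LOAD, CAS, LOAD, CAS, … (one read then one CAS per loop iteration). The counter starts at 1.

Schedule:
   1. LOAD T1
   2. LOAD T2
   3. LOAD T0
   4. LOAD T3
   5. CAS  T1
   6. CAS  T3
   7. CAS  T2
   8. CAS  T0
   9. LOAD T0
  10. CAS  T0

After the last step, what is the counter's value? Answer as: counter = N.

#1 T1 reads 1
#2 T2 reads 1
#3 T0 reads 1
#4 T3 reads 1
#5 T1 CAS(1→2) writes; counter now 2
#6 T3 CAS(1→2) fails; counter now 2
#7 T2 CAS(1→2) fails; counter now 2
#8 T0 CAS(1→2) fails; counter now 2
#9 T0 reads 2
#10 T0 CAS(2→3) writes; counter now 3

counter = 3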